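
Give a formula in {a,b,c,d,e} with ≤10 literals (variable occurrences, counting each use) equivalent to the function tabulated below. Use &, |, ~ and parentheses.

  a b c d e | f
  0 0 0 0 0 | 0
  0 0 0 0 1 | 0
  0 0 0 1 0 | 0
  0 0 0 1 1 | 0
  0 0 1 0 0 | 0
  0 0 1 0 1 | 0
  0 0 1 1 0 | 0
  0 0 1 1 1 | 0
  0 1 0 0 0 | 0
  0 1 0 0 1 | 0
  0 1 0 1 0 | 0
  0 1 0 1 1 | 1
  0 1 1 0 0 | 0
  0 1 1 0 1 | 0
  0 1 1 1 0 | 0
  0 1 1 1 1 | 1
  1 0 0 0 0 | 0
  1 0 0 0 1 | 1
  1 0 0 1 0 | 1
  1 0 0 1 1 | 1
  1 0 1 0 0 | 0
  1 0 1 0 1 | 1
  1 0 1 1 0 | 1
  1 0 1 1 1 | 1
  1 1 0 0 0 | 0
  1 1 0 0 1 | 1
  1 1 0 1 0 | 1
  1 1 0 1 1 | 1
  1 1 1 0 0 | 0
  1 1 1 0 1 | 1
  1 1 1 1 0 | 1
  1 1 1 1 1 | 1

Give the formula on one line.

((a | (~e | (d & b))) & ((a | e) & (d | e)))

  ~e = 10101010101010101010101010101010
  (d & b) = 00000000001100110000000000110011
  (~e | (d & b)) = 10101010101110111010101010111011
  (a | (~e | (d & b))) = 10101010101110111111111111111111
  (a | e) = 01010101010101011111111111111111
  (d | e) = 01110111011101110111011101110111
  ((a | e) & (d | e)) = 01010101010101010111011101110111
  ((a | (~e | (d & b))) & ((a | e) & (d | e))) = 00000000000100010111011101110111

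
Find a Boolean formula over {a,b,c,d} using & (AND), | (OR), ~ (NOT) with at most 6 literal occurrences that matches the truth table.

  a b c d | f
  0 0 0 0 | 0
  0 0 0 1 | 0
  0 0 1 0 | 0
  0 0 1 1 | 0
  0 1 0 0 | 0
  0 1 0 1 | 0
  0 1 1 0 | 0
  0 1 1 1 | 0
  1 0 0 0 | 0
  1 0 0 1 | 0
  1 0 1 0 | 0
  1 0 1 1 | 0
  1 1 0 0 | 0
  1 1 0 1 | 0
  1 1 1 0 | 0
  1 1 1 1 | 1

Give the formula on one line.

((c & d) & (b & (a | (~c & ~a))))

  (c & d) = 0001000100010001
  ~c = 1100110011001100
  ~a = 1111111100000000
  (~c & ~a) = 1100110000000000
  (a | (~c & ~a)) = 1100110011111111
  (b & (a | (~c & ~a))) = 0000110000001111
  ((c & d) & (b & (a | (~c & ~a)))) = 0000000000000001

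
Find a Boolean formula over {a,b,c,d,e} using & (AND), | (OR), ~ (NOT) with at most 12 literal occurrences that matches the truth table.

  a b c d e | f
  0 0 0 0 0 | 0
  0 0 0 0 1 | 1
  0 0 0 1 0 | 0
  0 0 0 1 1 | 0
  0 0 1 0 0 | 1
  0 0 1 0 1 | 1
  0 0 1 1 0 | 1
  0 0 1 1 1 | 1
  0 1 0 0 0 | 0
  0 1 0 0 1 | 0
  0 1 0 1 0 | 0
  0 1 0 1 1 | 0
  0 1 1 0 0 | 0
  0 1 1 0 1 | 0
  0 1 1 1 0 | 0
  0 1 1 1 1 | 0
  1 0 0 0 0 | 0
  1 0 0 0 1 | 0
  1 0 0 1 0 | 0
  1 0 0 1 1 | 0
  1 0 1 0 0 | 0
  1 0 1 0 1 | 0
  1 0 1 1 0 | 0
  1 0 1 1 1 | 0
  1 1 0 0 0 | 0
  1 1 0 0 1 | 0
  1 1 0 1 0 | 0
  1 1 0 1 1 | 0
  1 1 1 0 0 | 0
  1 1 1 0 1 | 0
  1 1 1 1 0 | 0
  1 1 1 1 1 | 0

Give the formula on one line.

  ~a = 11111111111111110000000000000000
  ~b = 11111111000000001111111100000000
  ~e = 10101010101010101010101010101010
  (~e | ~a) = 11111111111111111010101010101010
  ((~e | ~a) | c) = 11111111111111111010111110101111
  (~b & ((~e | ~a) | c)) = 11111111000000001010111100000000
  (~a & (~b & ((~e | ~a) | c))) = 11111111000000000000000000000000
  ~d = 11001100110011001100110011001100
  (~d | c) = 11001111110011111100111111001111
  (e | c) = 01011111010111110101111101011111
  ((~d | c) & (e | c)) = 01001111010011110100111101001111
  ((~a & (~b & ((~e | ~a) | c))) & ((~d | c) & (e | c))) = 01001111000000000000000000000000

((~a & (~b & ((~e | ~a) | c))) & ((~d | c) & (e | c)))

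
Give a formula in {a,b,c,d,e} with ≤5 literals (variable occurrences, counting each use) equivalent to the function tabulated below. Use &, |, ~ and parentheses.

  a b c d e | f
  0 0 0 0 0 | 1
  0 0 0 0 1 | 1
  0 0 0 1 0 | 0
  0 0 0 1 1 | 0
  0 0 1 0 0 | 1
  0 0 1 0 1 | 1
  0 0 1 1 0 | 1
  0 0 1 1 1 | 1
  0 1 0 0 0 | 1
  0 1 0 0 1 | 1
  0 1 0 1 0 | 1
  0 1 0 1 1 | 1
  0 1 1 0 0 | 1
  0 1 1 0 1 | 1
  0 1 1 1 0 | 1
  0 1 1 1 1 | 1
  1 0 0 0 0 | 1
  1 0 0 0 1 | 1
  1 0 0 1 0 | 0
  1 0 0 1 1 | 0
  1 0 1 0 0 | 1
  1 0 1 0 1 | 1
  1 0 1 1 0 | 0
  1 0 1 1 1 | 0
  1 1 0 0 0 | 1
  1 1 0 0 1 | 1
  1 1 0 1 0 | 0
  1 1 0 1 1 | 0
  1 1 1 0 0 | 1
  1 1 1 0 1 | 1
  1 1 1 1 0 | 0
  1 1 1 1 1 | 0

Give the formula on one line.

((~a & (b | c)) | ~d)

  ~a = 11111111111111110000000000000000
  (b | c) = 00001111111111110000111111111111
  (~a & (b | c)) = 00001111111111110000000000000000
  ~d = 11001100110011001100110011001100
  ((~a & (b | c)) | ~d) = 11001111111111111100110011001100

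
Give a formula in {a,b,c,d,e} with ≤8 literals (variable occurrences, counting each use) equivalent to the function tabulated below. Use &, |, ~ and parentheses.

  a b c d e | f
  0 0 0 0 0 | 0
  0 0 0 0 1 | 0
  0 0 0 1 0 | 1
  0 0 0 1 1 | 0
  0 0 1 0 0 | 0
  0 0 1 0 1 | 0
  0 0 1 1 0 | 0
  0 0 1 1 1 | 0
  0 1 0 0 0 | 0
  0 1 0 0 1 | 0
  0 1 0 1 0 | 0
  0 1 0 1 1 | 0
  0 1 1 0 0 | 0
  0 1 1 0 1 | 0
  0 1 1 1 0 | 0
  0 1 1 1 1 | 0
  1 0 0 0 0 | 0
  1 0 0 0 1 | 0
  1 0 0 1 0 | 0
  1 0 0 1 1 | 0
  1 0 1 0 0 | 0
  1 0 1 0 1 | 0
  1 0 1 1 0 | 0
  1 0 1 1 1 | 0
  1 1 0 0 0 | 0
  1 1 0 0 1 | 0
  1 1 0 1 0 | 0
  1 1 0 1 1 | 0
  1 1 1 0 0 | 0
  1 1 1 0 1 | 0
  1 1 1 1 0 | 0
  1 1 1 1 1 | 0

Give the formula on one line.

  ~b = 11111111000000001111111100000000
  ~a = 11111111111111110000000000000000
  ~c = 11110000111100001111000011110000
  (~a & ~c) = 11110000111100000000000000000000
  (~b & (~a & ~c)) = 11110000000000000000000000000000
  ~e = 10101010101010101010101010101010
  (d & ~e) = 00100010001000100010001000100010
  ((d & ~e) | a) = 00100010001000101111111111111111
  ((~b & (~a & ~c)) & ((d & ~e) | a)) = 00100000000000000000000000000000

((~b & (~a & ~c)) & ((d & ~e) | a))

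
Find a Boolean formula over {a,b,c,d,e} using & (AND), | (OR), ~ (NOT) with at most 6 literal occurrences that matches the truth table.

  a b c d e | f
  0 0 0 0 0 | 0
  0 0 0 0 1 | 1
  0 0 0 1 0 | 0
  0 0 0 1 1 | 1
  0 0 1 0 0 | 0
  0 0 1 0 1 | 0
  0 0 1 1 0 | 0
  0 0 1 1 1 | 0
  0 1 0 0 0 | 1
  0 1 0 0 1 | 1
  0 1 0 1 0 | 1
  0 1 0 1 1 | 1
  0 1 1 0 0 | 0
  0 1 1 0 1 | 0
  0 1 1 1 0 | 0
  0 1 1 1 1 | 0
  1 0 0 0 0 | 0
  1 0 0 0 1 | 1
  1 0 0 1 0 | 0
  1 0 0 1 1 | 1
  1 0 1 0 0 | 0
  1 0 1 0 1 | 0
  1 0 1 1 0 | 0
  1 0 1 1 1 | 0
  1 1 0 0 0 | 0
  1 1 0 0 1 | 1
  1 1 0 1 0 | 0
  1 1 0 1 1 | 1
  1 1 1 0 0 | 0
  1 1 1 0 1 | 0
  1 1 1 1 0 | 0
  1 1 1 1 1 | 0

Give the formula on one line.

  ~c = 11110000111100001111000011110000
  ~a = 11111111111111110000000000000000
  (e | ~a) = 11111111111111110101010101010101
  ((e | ~a) & b) = 00000000111111110000000001010101
  ~e = 10101010101010101010101010101010
  (((e | ~a) & b) & ~e) = 00000000101010100000000000000000
  ((((e | ~a) & b) & ~e) | e) = 01010101111111110101010101010101
  (~c & ((((e | ~a) & b) & ~e) | e)) = 01010000111100000101000001010000

(~c & ((((e | ~a) & b) & ~e) | e))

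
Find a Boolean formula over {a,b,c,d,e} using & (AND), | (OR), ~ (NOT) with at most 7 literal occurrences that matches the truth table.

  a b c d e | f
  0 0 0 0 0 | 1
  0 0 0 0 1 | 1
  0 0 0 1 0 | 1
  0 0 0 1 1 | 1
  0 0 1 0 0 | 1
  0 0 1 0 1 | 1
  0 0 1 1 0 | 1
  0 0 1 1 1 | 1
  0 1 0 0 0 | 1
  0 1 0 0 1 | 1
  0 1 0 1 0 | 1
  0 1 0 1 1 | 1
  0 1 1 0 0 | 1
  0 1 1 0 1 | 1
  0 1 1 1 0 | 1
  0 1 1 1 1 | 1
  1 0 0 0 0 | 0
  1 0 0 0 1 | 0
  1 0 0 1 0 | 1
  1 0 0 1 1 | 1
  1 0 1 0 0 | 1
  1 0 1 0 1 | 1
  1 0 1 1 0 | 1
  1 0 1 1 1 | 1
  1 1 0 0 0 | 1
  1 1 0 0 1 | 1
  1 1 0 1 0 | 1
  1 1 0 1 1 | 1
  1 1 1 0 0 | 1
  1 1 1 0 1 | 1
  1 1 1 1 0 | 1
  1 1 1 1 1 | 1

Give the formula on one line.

(d | ((~a | b) | (c & (~b | a))))

  ~a = 11111111111111110000000000000000
  (~a | b) = 11111111111111110000000011111111
  ~b = 11111111000000001111111100000000
  (~b | a) = 11111111000000001111111111111111
  (c & (~b | a)) = 00001111000000000000111100001111
  ((~a | b) | (c & (~b | a))) = 11111111111111110000111111111111
  (d | ((~a | b) | (c & (~b | a)))) = 11111111111111110011111111111111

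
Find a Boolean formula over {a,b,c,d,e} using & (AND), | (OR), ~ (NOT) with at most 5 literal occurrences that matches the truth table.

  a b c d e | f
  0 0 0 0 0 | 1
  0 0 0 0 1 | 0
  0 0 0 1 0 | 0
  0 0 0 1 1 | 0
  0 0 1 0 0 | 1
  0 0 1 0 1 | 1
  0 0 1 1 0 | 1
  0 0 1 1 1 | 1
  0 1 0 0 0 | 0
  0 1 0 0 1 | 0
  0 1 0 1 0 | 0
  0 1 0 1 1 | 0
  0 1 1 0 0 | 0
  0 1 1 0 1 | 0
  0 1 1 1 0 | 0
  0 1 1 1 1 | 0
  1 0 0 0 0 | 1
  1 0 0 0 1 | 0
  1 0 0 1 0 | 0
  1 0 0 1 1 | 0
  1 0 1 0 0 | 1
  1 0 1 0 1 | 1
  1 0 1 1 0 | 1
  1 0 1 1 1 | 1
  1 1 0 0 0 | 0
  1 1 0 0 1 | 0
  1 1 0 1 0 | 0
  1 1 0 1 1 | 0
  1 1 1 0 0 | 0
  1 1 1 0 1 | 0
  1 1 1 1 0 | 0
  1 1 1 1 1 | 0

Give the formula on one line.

  ~b = 11111111000000001111111100000000
  ~d = 11001100110011001100110011001100
  ~e = 10101010101010101010101010101010
  (~d & ~e) = 10001000100010001000100010001000
  (~b & (~d & ~e)) = 10001000000000001000100000000000
  (~b & c) = 00001111000000000000111100000000
  ((~b & (~d & ~e)) | (~b & c)) = 10001111000000001000111100000000

((~b & (~d & ~e)) | (~b & c))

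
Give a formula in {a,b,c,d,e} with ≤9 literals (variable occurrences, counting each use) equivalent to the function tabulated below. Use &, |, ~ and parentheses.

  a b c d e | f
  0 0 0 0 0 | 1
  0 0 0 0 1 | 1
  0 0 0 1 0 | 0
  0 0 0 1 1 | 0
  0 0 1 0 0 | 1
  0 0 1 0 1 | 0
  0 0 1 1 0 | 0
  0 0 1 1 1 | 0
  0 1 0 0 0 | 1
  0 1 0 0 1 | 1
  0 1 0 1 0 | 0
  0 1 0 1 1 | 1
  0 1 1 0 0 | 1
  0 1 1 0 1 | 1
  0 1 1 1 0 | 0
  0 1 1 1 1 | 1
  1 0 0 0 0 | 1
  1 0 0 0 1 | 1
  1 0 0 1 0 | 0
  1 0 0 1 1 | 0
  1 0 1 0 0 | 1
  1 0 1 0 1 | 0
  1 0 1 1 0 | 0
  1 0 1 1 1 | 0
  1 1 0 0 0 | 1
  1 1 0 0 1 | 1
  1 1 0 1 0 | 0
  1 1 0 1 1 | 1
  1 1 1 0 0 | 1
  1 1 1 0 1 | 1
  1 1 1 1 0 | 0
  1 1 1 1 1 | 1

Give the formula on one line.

  (b & e) = 00000000010101010000000001010101
  ~d = 11001100110011001100110011001100
  ~c = 11110000111100001111000011110000
  ~e = 10101010101010101010101010101010
  (~e & c) = 00001010000010100000101000001010
  (~c | (~e & c)) = 11111010111110101111101011111010
  (~d & (~c | (~e & c))) = 11001000110010001100100011001000
  ((b & e) | (~d & (~c | (~e & c)))) = 11001000110111011100100011011101

((b & e) | (~d & (~c | (~e & c))))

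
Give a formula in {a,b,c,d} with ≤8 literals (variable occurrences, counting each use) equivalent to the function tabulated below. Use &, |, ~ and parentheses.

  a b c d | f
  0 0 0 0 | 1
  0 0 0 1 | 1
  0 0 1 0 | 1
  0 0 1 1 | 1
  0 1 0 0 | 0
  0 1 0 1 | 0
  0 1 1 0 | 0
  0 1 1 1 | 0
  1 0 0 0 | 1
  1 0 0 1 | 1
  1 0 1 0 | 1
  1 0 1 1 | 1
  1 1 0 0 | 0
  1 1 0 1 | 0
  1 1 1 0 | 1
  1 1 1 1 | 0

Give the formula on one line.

(((c & a) & ((b | c) & ~d)) | ~b)

  (c & a) = 0000000000110011
  (b | c) = 0011111100111111
  ~d = 1010101010101010
  ((b | c) & ~d) = 0010101000101010
  ((c & a) & ((b | c) & ~d)) = 0000000000100010
  ~b = 1111000011110000
  (((c & a) & ((b | c) & ~d)) | ~b) = 1111000011110010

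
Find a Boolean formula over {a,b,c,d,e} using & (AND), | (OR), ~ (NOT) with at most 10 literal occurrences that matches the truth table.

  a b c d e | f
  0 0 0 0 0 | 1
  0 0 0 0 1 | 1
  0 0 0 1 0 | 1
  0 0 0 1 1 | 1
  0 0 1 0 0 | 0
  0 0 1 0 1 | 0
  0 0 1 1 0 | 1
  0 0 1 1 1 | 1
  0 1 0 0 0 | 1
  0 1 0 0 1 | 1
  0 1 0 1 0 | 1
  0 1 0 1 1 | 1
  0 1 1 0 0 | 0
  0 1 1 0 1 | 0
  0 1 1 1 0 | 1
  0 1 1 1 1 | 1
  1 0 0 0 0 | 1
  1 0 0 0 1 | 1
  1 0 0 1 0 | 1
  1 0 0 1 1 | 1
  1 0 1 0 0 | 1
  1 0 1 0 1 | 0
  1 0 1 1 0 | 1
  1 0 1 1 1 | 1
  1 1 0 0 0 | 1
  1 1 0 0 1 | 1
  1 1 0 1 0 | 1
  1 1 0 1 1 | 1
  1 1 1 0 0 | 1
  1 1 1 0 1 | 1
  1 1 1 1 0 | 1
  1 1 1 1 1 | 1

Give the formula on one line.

  ~c = 11110000111100001111000011110000
  (~c | d) = 11110011111100111111001111110011
  ~e = 10101010101010101010101010101010
  (c & ~e) = 00001010000010100000101000001010
  ((c & ~e) | b) = 00001010111111110000101011111111
  ~d = 11001100110011001100110011001100
  (a & ~d) = 00000000000000001100110011001100
  (((c & ~e) | b) & (a & ~d)) = 00000000000000000000100011001100
  ((~c | d) | (((c & ~e) | b) & (a & ~d))) = 11110011111100111111101111111111

((~c | d) | (((c & ~e) | b) & (a & ~d)))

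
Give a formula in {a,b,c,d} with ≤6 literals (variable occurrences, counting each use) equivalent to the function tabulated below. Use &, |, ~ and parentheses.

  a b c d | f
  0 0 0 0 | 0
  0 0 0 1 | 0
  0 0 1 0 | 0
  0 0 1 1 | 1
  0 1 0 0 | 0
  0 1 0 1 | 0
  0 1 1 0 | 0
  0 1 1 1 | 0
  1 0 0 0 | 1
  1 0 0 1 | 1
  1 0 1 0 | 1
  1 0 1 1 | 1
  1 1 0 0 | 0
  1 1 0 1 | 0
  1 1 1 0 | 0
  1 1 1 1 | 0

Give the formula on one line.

(~b & ((c & d) | a))

  ~b = 1111000011110000
  (c & d) = 0001000100010001
  ((c & d) | a) = 0001000111111111
  (~b & ((c & d) | a)) = 0001000011110000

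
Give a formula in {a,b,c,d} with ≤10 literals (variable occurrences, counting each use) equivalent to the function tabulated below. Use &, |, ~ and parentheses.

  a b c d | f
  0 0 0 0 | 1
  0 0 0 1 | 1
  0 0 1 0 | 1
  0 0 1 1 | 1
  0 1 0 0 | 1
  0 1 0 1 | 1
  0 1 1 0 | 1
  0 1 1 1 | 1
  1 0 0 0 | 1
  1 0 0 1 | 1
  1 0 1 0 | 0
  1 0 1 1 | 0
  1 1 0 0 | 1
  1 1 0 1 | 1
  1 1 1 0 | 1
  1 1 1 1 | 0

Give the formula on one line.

  ~d = 1010101010101010
  (c & ~d) = 0010001000100010
  ~a = 1111111100000000
  ~c = 1100110011001100
  (~a | ~c) = 1111111111001100
  ((c & ~d) | (~a | ~c)) = 1111111111101110
  ~b = 1111000011110000
  (~a & ~b) = 1111000000000000
  (b | (~a & ~b)) = 1111111100001111
  (~c | (b | (~a & ~b))) = 1111111111001111
  (((c & ~d) | (~a | ~c)) & (~c | (b | (~a & ~b)))) = 1111111111001110

(((c & ~d) | (~a | ~c)) & (~c | (b | (~a & ~b))))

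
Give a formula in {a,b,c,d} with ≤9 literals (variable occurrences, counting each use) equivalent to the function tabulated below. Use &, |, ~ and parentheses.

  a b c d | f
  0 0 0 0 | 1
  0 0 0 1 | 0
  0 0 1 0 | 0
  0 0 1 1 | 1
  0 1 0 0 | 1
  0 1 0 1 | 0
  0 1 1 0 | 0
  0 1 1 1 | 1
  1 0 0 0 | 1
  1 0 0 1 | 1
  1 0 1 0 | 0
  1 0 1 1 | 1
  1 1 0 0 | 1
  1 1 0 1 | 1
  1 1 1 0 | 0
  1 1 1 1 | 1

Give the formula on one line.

  ~c = 1100110011001100
  (d | ~c) = 1101110111011101
  ~d = 1010101010101010
  (~d | c) = 1011101110111011
  (d & a) = 0000000001010101
  ((~d | c) | (d & a)) = 1011101111111111
  ((d | ~c) & ((~d | c) | (d & a))) = 1001100111011101

((d | ~c) & ((~d | c) | (d & a)))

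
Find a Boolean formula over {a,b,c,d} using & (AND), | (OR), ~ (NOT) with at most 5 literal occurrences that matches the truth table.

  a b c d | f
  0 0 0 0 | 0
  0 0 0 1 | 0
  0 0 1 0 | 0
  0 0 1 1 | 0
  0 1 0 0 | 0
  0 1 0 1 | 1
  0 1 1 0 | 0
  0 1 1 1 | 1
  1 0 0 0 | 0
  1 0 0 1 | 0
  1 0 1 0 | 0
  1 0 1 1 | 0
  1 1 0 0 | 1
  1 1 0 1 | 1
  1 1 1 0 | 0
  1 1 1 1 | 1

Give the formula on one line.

(b & (d | (a & ~c)))

  ~c = 1100110011001100
  (a & ~c) = 0000000011001100
  (d | (a & ~c)) = 0101010111011101
  (b & (d | (a & ~c))) = 0000010100001101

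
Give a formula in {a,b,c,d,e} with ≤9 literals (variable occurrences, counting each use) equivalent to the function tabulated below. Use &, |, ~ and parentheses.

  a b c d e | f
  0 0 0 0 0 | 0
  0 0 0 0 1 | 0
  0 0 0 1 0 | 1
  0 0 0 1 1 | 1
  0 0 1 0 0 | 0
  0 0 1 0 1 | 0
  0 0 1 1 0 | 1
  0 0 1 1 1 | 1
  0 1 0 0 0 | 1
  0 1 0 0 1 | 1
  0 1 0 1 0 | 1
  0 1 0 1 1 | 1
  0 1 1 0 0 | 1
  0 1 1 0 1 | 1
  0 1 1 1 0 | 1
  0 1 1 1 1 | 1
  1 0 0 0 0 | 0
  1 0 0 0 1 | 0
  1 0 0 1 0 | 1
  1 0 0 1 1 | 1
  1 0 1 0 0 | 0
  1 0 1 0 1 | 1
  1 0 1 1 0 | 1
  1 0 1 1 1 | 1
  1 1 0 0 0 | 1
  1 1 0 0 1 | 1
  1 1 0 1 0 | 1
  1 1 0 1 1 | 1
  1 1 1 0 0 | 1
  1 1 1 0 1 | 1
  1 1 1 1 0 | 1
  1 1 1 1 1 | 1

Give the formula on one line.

  (b | e) = 01010101111111110101010111111111
  (d & e) = 00010001000100010001000100010001
  (a & c) = 00000000000000000000111100001111
  (b | (a & c)) = 00000000111111110000111111111111
  ((d & e) | (b | (a & c))) = 00010001111111110001111111111111
  ((b | e) & ((d & e) | (b | (a & c)))) = 00010001111111110001010111111111
  (((b | e) & ((d & e) | (b | (a & c)))) | d) = 00110011111111110011011111111111

(((b | e) & ((d & e) | (b | (a & c)))) | d)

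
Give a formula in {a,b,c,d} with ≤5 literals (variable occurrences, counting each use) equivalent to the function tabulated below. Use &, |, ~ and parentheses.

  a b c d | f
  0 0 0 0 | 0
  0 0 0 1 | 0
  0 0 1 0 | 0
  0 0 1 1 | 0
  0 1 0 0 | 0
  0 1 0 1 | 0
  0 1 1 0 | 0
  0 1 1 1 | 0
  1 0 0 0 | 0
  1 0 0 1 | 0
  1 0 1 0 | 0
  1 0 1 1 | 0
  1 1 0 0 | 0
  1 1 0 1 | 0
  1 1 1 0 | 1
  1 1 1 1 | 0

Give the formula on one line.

  ~d = 1010101010101010
  (b & ~d) = 0000101000001010
  (c & (b & ~d)) = 0000001000000010
  (a & ~d) = 0000000010101010
  ((c & (b & ~d)) & (a & ~d)) = 0000000000000010

((c & (b & ~d)) & (a & ~d))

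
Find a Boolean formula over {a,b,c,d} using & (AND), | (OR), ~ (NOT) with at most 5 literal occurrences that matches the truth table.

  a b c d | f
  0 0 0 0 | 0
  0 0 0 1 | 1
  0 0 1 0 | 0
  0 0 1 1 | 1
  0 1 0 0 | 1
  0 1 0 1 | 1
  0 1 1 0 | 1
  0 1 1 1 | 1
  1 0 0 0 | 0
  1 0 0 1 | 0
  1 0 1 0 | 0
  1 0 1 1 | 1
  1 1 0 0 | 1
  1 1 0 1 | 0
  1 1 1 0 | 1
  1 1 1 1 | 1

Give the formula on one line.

(((~a | c) & d) | (b & ~d))

  ~a = 1111111100000000
  (~a | c) = 1111111100110011
  ((~a | c) & d) = 0101010100010001
  ~d = 1010101010101010
  (b & ~d) = 0000101000001010
  (((~a | c) & d) | (b & ~d)) = 0101111100011011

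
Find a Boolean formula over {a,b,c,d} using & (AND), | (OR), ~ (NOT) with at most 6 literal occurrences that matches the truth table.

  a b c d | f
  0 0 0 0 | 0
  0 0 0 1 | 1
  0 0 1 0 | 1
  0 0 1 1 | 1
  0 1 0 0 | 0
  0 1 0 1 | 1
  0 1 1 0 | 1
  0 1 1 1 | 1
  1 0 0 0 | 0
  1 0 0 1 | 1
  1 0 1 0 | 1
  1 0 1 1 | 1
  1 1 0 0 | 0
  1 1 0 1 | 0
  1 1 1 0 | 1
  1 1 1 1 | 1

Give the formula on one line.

(((~a | ~b) & d) | c)

  ~a = 1111111100000000
  ~b = 1111000011110000
  (~a | ~b) = 1111111111110000
  ((~a | ~b) & d) = 0101010101010000
  (((~a | ~b) & d) | c) = 0111011101110011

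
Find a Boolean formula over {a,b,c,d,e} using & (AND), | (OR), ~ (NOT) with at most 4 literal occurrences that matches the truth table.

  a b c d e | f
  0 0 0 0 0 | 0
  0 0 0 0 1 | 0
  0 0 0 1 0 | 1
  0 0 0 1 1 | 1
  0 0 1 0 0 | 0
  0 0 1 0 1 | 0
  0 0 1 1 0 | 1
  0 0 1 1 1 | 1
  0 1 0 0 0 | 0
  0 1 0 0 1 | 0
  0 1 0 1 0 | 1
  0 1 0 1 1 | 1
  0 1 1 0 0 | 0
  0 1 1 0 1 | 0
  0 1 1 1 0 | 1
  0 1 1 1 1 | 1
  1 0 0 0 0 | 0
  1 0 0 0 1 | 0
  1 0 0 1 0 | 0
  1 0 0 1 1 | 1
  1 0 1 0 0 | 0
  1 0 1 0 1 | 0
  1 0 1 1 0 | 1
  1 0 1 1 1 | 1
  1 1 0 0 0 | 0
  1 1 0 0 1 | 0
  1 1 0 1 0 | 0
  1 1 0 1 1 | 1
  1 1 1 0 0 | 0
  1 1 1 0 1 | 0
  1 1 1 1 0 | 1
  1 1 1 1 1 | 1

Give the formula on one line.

((~a | (c | e)) & d)

  ~a = 11111111111111110000000000000000
  (c | e) = 01011111010111110101111101011111
  (~a | (c | e)) = 11111111111111110101111101011111
  ((~a | (c | e)) & d) = 00110011001100110001001100010011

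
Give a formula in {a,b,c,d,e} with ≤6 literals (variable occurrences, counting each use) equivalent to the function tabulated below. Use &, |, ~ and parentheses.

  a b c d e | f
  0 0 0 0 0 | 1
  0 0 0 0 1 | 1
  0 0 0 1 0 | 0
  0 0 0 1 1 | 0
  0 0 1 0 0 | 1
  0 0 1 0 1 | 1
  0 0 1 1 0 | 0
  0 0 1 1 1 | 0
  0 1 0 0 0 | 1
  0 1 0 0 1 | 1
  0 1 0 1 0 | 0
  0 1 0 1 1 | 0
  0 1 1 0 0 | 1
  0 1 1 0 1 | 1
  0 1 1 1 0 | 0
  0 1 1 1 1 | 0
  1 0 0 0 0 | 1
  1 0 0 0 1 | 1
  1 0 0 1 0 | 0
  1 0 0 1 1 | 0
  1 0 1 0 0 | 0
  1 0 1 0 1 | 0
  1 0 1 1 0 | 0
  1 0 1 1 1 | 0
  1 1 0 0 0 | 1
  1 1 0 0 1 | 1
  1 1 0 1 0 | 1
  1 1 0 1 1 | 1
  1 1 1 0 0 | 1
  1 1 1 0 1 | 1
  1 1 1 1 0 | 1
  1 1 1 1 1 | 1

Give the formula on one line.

(((a & b) | (~c & ~d)) | (~d & ~a))

  (a & b) = 00000000000000000000000011111111
  ~c = 11110000111100001111000011110000
  ~d = 11001100110011001100110011001100
  (~c & ~d) = 11000000110000001100000011000000
  ((a & b) | (~c & ~d)) = 11000000110000001100000011111111
  ~a = 11111111111111110000000000000000
  (~d & ~a) = 11001100110011000000000000000000
  (((a & b) | (~c & ~d)) | (~d & ~a)) = 11001100110011001100000011111111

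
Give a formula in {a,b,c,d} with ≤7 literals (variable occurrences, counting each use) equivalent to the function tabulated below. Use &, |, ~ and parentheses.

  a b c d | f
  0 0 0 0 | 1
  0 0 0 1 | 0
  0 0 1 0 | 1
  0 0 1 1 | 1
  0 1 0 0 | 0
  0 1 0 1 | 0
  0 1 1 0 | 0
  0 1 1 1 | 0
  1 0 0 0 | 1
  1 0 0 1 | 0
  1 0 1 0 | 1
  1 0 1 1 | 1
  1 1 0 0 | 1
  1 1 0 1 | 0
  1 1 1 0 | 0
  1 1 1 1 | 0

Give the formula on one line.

  ~b = 1111000011110000
  (~b | a) = 1111000011111111
  ~d = 1010101010101010
  (c | ~d) = 1011101110111011
  ~c = 1100110011001100
  (~b & c) = 0011000000110000
  (~c | (~b & c)) = 1111110011111100
  ((c | ~d) & (~c | (~b & c))) = 1011100010111000
  ((~b | a) & ((c | ~d) & (~c | (~b & c)))) = 1011000010111000

((~b | a) & ((c | ~d) & (~c | (~b & c))))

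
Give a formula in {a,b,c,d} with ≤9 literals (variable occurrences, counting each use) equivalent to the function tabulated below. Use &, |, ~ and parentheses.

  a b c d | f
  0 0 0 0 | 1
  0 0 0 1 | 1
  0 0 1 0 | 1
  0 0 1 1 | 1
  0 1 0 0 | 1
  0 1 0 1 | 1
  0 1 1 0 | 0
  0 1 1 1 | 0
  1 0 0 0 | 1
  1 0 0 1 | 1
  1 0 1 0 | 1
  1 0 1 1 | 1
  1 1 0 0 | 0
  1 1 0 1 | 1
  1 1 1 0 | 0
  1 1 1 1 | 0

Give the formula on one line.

((~b | (~a & ~c)) | (~c & ((c & a) | (~c & d))))

  ~b = 1111000011110000
  ~a = 1111111100000000
  ~c = 1100110011001100
  (~a & ~c) = 1100110000000000
  (~b | (~a & ~c)) = 1111110011110000
  (c & a) = 0000000000110011
  (~c & d) = 0100010001000100
  ((c & a) | (~c & d)) = 0100010001110111
  (~c & ((c & a) | (~c & d))) = 0100010001000100
  ((~b | (~a & ~c)) | (~c & ((c & a) | (~c & d)))) = 1111110011110100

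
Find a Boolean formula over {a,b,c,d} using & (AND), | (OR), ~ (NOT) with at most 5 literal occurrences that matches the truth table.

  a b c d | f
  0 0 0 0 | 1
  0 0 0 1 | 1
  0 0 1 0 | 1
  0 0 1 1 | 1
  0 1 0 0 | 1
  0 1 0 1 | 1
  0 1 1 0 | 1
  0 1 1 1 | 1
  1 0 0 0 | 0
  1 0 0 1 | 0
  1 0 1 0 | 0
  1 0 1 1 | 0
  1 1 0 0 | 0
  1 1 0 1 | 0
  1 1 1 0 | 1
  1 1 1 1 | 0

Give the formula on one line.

  ~d = 1010101010101010
  (~d & a) = 0000000010101010
  (c & (~d & a)) = 0000000000100010
  (b & (c & (~d & a))) = 0000000000000010
  ~a = 1111111100000000
  ((b & (c & (~d & a))) | ~a) = 1111111100000010

((b & (c & (~d & a))) | ~a)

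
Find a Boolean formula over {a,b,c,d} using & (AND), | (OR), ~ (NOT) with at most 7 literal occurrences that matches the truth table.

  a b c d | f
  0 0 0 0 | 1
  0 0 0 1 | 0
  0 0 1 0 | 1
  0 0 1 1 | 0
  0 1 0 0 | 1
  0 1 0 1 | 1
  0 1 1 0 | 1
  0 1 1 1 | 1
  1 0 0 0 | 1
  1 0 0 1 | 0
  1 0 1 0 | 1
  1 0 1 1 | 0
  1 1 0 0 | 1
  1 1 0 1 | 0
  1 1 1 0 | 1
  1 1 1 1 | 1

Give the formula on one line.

  ~d = 1010101010101010
  ~a = 1111111100000000
  (c | ~a) = 1111111100110011
  ((c | ~a) & b) = 0000111100000011
  (~d | ((c | ~a) & b)) = 1010111110101011

(~d | ((c | ~a) & b))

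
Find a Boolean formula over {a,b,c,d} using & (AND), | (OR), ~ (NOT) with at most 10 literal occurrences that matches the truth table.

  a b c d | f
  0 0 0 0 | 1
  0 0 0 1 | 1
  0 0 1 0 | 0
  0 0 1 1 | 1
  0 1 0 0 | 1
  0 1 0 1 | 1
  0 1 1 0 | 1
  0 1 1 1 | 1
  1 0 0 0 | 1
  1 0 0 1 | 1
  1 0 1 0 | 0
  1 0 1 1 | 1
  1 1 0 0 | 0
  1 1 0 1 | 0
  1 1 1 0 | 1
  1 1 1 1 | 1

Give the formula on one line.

  ~c = 1100110011001100
  ~b = 1111000011110000
  (~c & ~b) = 1100000011000000
  (a & (~c & ~b)) = 0000000011000000
  ((a & (~c & ~b)) | b) = 0000111111001111
  (((a & (~c & ~b)) | b) | ~c) = 1100111111001111
  ((((a & (~c & ~b)) | b) | ~c) | d) = 1101111111011111
  ~a = 1111111100000000
  (~a | ~b) = 1111111111110000
  ((~a | ~b) | c) = 1111111111110011
  (((((a & (~c & ~b)) | b) | ~c) | d) & ((~a | ~b) | c)) = 1101111111010011

(((((a & (~c & ~b)) | b) | ~c) | d) & ((~a | ~b) | c))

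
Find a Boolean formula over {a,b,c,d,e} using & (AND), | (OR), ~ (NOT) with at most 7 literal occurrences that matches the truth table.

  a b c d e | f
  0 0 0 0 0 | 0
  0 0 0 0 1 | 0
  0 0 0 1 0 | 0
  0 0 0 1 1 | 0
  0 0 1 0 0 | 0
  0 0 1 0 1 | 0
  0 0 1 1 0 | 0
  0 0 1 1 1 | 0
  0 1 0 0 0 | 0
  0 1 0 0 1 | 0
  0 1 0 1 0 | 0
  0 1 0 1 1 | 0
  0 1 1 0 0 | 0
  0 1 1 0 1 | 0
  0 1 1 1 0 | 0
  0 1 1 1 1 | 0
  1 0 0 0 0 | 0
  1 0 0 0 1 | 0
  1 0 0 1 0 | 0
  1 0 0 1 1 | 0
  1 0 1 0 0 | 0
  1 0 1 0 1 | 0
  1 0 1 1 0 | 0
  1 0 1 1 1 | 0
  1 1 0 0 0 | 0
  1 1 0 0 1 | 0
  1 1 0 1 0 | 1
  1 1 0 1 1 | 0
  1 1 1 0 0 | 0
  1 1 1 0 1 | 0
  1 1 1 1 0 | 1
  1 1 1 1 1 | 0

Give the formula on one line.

((~a | ((~c & e) | d)) & ((~e & b) & a))

  ~a = 11111111111111110000000000000000
  ~c = 11110000111100001111000011110000
  (~c & e) = 01010000010100000101000001010000
  ((~c & e) | d) = 01110011011100110111001101110011
  (~a | ((~c & e) | d)) = 11111111111111110111001101110011
  ~e = 10101010101010101010101010101010
  (~e & b) = 00000000101010100000000010101010
  ((~e & b) & a) = 00000000000000000000000010101010
  ((~a | ((~c & e) | d)) & ((~e & b) & a)) = 00000000000000000000000000100010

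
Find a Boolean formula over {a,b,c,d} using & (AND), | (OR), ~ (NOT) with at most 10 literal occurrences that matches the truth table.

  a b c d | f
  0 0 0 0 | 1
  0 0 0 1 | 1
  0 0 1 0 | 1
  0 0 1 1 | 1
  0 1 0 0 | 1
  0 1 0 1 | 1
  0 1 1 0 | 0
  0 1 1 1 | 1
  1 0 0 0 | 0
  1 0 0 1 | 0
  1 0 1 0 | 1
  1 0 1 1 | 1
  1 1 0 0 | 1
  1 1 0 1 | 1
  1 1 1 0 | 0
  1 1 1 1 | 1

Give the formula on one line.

  ~b = 1111000011110000
  (c & ~b) = 0011000000110000
  (b & d) = 0000010100000101
  ((c & ~b) | (b & d)) = 0011010100110101
  ~c = 1100110011001100
  ~a = 1111111100000000
  (b | ~a) = 1111111100001111
  (~c & (b | ~a)) = 1100110000001100
  (((c & ~b) | (b & d)) | (~c & (b | ~a))) = 1111110100111101

(((c & ~b) | (b & d)) | (~c & (b | ~a)))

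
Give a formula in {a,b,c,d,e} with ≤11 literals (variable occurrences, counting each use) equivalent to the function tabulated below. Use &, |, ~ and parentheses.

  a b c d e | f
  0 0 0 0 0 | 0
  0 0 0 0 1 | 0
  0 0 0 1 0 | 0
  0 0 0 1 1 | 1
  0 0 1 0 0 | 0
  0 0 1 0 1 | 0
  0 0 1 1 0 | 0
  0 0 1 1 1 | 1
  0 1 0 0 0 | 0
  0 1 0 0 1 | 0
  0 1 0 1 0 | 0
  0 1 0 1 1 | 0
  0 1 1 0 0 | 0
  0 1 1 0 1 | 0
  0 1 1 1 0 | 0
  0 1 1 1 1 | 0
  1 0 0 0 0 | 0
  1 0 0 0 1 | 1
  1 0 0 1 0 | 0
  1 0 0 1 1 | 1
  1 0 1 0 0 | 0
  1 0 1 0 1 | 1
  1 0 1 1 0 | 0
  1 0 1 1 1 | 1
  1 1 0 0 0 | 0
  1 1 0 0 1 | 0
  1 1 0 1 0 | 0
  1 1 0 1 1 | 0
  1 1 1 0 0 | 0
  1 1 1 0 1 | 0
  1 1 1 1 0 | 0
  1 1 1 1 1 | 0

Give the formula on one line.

  (e | b) = 01010101111111110101010111111111
  (d | a) = 00110011001100111111111111111111
  ~d = 11001100110011001100110011001100
  ~c = 11110000111100001111000011110000
  (~d | ~c) = 11111100111111001111110011111100
  ((d | a) & (~d | ~c)) = 00110000001100001111110011111100
  (d | ((d | a) & (~d | ~c))) = 00110011001100111111111111111111
  ((e | b) & (d | ((d | a) & (~d | ~c)))) = 00010001001100110101010111111111
  ~b = 11111111000000001111111100000000
  (((e | b) & (d | ((d | a) & (~d | ~c)))) & ~b) = 00010001000000000101010100000000

(((e | b) & (d | ((d | a) & (~d | ~c)))) & ~b)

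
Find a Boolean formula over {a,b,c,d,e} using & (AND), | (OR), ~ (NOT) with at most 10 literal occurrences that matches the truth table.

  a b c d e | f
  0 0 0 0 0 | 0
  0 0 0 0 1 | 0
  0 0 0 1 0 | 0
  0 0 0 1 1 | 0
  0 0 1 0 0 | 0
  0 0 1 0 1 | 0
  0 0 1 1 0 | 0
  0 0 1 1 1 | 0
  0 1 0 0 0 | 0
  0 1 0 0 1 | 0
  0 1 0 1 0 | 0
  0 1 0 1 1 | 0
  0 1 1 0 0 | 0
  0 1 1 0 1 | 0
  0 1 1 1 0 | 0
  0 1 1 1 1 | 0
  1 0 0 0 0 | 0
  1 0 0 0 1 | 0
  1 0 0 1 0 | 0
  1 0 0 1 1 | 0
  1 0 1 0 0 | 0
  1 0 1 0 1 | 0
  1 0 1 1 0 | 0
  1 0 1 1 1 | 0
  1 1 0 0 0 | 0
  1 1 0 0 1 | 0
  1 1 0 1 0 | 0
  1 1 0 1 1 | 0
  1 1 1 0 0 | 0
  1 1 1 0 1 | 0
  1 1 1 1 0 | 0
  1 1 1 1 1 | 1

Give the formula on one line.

(((e & (b & c)) & (e & a)) & ((~a & b) | d))

  (b & c) = 00000000000011110000000000001111
  (e & (b & c)) = 00000000000001010000000000000101
  (e & a) = 00000000000000000101010101010101
  ((e & (b & c)) & (e & a)) = 00000000000000000000000000000101
  ~a = 11111111111111110000000000000000
  (~a & b) = 00000000111111110000000000000000
  ((~a & b) | d) = 00110011111111110011001100110011
  (((e & (b & c)) & (e & a)) & ((~a & b) | d)) = 00000000000000000000000000000001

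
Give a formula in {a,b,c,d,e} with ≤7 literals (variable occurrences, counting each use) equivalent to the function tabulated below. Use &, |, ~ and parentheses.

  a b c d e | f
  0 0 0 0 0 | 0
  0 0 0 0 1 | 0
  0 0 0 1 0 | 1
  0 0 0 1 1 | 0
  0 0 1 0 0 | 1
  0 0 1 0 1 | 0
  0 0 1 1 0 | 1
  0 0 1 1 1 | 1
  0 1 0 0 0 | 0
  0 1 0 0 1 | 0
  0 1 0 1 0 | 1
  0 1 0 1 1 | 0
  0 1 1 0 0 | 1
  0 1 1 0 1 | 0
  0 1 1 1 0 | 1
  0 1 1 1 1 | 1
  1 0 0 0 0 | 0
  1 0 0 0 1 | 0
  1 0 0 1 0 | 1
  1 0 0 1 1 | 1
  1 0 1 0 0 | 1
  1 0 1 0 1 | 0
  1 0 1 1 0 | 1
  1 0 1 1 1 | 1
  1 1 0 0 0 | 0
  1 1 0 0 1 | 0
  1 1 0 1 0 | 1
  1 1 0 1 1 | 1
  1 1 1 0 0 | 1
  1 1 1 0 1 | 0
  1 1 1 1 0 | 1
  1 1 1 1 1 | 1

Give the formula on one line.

  (a | c) = 00001111000011111111111111111111
  (d & (a | c)) = 00000011000000110011001100110011
  ~e = 10101010101010101010101010101010
  (d & ~e) = 00100010001000100010001000100010
  ((d & (a | c)) | (d & ~e)) = 00100011001000110011001100110011
  (c & ~e) = 00001010000010100000101000001010
  (((d & (a | c)) | (d & ~e)) | (c & ~e)) = 00101011001010110011101100111011

(((d & (a | c)) | (d & ~e)) | (c & ~e))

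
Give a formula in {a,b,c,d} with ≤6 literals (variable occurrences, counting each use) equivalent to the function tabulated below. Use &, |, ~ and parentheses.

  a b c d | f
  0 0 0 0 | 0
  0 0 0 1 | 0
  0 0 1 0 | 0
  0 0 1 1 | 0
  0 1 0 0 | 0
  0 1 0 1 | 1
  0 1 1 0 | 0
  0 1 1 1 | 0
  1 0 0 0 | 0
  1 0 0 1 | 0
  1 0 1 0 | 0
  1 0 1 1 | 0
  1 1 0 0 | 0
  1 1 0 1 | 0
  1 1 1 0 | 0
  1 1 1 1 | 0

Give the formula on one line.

((~a & ~c) & ((b & ~a) & d))

  ~a = 1111111100000000
  ~c = 1100110011001100
  (~a & ~c) = 1100110000000000
  (b & ~a) = 0000111100000000
  ((b & ~a) & d) = 0000010100000000
  ((~a & ~c) & ((b & ~a) & d)) = 0000010000000000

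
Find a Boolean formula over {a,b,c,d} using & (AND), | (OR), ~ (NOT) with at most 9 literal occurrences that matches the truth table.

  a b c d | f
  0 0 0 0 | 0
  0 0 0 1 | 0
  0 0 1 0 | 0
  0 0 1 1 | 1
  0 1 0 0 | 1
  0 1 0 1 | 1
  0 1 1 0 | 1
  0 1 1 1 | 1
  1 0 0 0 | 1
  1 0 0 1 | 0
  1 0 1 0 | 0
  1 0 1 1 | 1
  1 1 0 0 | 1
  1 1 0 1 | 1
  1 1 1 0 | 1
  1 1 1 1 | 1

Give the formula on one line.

  ~c = 1100110011001100
  (~c | b) = 1100111111001111
  (d & c) = 0001000100010001
  ((~c | b) | (d & c)) = 1101111111011111
  (b | c) = 0011111100111111
  ~d = 1010101010101010
  (a & ~d) = 0000000010101010
  ((b | c) | (a & ~d)) = 0011111110111111
  (((~c | b) | (d & c)) & ((b | c) | (a & ~d))) = 0001111110011111

(((~c | b) | (d & c)) & ((b | c) | (a & ~d)))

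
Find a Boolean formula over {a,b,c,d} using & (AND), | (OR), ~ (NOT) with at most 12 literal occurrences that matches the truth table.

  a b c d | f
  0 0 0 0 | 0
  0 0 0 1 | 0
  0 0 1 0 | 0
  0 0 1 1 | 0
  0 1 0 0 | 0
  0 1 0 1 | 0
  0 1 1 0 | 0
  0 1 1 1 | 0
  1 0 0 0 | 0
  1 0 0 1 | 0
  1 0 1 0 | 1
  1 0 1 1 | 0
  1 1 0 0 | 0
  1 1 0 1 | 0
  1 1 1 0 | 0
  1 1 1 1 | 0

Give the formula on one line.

  ~b = 1111000011110000
  ~a = 1111111100000000
  (~b | ~a) = 1111111111110000
  ((~b | ~a) & a) = 0000000011110000
  ~d = 1010101010101010
  (((~b | ~a) & a) & ~d) = 0000000010100000
  (b & ~d) = 0000101000001010
  (c | (b & ~d)) = 0011101100111011
  ((c | (b & ~d)) | d) = 0111111101111111
  (~a | ((c | (b & ~d)) | d)) = 1111111101111111
  ((((~b | ~a) & a) & ~d) & (~a | ((c | (b & ~d)) | d))) = 0000000000100000

((((~b | ~a) & a) & ~d) & (~a | ((c | (b & ~d)) | d)))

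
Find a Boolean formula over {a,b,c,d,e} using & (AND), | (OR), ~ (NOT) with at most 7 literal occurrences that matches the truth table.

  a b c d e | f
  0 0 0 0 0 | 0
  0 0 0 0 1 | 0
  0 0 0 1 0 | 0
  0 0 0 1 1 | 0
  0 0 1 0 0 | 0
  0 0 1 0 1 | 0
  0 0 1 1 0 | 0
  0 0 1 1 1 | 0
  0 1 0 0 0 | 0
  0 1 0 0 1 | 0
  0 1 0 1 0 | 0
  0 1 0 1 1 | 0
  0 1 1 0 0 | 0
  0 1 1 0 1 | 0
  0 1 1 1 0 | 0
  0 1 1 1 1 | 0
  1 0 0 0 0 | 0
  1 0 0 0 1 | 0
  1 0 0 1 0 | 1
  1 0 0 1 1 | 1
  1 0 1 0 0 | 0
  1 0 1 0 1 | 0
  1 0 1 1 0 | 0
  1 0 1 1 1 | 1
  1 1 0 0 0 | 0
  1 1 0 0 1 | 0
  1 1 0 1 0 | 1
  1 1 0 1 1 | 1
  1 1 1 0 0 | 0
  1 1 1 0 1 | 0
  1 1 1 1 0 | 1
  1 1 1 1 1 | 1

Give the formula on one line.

((a & d) & (e | (b | ((~c & a) & d))))

  (a & d) = 00000000000000000011001100110011
  ~c = 11110000111100001111000011110000
  (~c & a) = 00000000000000001111000011110000
  ((~c & a) & d) = 00000000000000000011000000110000
  (b | ((~c & a) & d)) = 00000000111111110011000011111111
  (e | (b | ((~c & a) & d))) = 01010101111111110111010111111111
  ((a & d) & (e | (b | ((~c & a) & d)))) = 00000000000000000011000100110011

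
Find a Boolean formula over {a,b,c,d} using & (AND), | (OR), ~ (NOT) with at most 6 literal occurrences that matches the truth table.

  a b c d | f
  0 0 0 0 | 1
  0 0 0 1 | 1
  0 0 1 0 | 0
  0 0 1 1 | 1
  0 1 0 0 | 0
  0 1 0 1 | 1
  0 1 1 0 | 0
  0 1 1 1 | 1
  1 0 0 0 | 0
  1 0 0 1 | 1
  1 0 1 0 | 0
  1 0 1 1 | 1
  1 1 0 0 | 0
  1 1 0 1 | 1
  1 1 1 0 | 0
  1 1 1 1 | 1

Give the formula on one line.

(((~d & (~c & (a | ~b))) & ~a) | d)

  ~d = 1010101010101010
  ~c = 1100110011001100
  ~b = 1111000011110000
  (a | ~b) = 1111000011111111
  (~c & (a | ~b)) = 1100000011001100
  (~d & (~c & (a | ~b))) = 1000000010001000
  ~a = 1111111100000000
  ((~d & (~c & (a | ~b))) & ~a) = 1000000000000000
  (((~d & (~c & (a | ~b))) & ~a) | d) = 1101010101010101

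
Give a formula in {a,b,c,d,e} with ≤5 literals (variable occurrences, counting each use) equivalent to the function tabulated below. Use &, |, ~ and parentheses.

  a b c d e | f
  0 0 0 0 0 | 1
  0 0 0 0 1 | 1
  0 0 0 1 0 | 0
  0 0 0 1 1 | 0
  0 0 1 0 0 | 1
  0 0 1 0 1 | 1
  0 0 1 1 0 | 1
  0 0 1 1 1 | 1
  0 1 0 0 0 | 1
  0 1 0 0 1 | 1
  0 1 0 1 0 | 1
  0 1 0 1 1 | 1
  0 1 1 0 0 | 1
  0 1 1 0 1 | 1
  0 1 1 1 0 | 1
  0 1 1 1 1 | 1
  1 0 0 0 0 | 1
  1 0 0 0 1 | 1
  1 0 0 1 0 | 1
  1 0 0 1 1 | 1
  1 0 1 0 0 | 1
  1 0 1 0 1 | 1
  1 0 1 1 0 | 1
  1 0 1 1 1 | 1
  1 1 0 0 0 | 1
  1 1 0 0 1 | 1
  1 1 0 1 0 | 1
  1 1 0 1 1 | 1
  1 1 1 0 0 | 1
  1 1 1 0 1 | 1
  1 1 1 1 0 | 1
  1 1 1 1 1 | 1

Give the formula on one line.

  ~d = 11001100110011001100110011001100
  (~d | a) = 11001100110011001111111111111111
  ((~d | a) | c) = 11001111110011111111111111111111
  (b | ((~d | a) | c)) = 11001111111111111111111111111111

(b | ((~d | a) | c))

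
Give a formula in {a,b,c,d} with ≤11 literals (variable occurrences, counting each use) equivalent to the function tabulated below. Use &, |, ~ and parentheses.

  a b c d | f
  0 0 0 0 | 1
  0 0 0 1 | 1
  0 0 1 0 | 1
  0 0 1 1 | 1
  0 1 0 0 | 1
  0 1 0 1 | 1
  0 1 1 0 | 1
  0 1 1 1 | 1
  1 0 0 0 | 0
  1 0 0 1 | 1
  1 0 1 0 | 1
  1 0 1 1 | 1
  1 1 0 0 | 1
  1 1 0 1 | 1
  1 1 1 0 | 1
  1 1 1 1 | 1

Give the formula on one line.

  ~c = 1100110011001100
  (a | ~c) = 1100110011111111
  ((a | ~c) & b) = 0000110000001111
  (((a | ~c) & b) & ~c) = 0000110000001100
  (a & d) = 0000000001010101
  ~a = 1111111100000000
  (~a & ~c) = 1100110000000000
  ((a & d) | (~a & ~c)) = 1100110001010101
  (((a & d) | (~a & ~c)) | c) = 1111111101110111
  ((((a | ~c) & b) & ~c) | (((a & d) | (~a & ~c)) | c)) = 1111111101111111

((((a | ~c) & b) & ~c) | (((a & d) | (~a & ~c)) | c))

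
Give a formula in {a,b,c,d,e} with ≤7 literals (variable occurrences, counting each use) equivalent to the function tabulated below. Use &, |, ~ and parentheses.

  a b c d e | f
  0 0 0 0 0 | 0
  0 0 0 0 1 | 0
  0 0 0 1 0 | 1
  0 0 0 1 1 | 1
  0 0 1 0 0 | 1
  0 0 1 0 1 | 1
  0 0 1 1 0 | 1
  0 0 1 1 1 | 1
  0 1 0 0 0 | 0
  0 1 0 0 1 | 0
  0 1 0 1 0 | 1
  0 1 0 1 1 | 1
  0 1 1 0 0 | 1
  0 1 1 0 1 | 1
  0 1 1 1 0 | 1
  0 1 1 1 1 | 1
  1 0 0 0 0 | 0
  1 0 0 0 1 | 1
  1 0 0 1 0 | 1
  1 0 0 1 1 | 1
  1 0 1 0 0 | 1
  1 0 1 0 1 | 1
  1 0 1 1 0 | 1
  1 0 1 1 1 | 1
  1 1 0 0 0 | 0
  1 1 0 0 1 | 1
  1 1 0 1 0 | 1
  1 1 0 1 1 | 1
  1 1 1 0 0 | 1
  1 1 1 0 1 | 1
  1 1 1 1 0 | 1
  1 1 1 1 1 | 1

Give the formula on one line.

  ~d = 11001100110011001100110011001100
  (c & ~d) = 00001100000011000000110000001100
  ((c & ~d) | d) = 00111111001111110011111100111111
  (a | ((c & ~d) | d)) = 00111111001111111111111111111111
  (d | e) = 01110111011101110111011101110111
  (c | (d | e)) = 01111111011111110111111101111111
  ((a | ((c & ~d) | d)) & (c | (d | e))) = 00111111001111110111111101111111

((a | ((c & ~d) | d)) & (c | (d | e)))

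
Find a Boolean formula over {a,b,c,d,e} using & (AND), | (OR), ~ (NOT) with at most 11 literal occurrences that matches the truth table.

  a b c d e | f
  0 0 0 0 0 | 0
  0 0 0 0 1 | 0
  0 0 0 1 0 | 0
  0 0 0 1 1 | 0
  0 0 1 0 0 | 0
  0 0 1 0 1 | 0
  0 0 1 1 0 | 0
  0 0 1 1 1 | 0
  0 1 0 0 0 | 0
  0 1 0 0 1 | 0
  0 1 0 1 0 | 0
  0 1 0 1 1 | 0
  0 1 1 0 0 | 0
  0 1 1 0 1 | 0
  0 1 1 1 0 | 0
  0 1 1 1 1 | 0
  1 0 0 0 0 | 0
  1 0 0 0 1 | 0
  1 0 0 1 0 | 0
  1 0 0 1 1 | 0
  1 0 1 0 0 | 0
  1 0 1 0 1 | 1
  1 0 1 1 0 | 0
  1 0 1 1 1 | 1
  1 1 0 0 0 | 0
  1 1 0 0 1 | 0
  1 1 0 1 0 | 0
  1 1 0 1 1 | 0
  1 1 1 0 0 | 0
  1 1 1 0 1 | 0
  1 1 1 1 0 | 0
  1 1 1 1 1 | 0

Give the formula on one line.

(~b & ((b & e) | (((c & a) & (d | e)) & e)))

  ~b = 11111111000000001111111100000000
  (b & e) = 00000000010101010000000001010101
  (c & a) = 00000000000000000000111100001111
  (d | e) = 01110111011101110111011101110111
  ((c & a) & (d | e)) = 00000000000000000000011100000111
  (((c & a) & (d | e)) & e) = 00000000000000000000010100000101
  ((b & e) | (((c & a) & (d | e)) & e)) = 00000000010101010000010101010101
  (~b & ((b & e) | (((c & a) & (d | e)) & e))) = 00000000000000000000010100000000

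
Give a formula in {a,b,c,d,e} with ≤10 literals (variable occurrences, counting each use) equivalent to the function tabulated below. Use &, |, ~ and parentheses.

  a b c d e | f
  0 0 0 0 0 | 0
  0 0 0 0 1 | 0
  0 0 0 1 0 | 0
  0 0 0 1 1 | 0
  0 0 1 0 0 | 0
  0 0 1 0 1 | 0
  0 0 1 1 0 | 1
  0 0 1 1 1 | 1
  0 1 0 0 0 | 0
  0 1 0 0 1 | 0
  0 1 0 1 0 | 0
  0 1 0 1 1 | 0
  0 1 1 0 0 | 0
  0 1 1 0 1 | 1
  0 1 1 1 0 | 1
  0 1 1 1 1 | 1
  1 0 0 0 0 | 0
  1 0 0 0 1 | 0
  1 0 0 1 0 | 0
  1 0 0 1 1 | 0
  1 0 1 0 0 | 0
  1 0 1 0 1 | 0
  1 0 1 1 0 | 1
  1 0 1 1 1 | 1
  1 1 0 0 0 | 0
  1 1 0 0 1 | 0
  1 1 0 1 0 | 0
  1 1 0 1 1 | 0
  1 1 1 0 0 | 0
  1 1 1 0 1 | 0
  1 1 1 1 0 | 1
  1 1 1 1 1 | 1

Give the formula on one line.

  (d | b) = 00110011111111110011001111111111
  (d & c) = 00000011000000110000001100000011
  (e | d) = 01110111011101110111011101110111
  ~a = 11111111111111110000000000000000
  ((e | d) & ~a) = 01110111011101110000000000000000
  ((d & c) | ((e | d) & ~a)) = 01110111011101110000001100000011
  (((d & c) | ((e | d) & ~a)) & c) = 00000111000001110000001100000011
  ((d | b) & (((d & c) | ((e | d) & ~a)) & c)) = 00000011000001110000001100000011

((d | b) & (((d & c) | ((e | d) & ~a)) & c))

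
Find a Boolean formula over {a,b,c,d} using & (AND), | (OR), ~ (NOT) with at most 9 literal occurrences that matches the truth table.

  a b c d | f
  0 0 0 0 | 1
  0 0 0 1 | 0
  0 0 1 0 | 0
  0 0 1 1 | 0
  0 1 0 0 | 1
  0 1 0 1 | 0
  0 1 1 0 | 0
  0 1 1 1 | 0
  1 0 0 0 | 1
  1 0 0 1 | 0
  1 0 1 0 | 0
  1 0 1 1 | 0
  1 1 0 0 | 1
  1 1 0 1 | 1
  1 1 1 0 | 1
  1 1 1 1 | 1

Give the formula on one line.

(((a & (b & ~d)) | (~c & ~d)) | (((c | d) & a) & b))

  ~d = 1010101010101010
  (b & ~d) = 0000101000001010
  (a & (b & ~d)) = 0000000000001010
  ~c = 1100110011001100
  (~c & ~d) = 1000100010001000
  ((a & (b & ~d)) | (~c & ~d)) = 1000100010001010
  (c | d) = 0111011101110111
  ((c | d) & a) = 0000000001110111
  (((c | d) & a) & b) = 0000000000000111
  (((a & (b & ~d)) | (~c & ~d)) | (((c | d) & a) & b)) = 1000100010001111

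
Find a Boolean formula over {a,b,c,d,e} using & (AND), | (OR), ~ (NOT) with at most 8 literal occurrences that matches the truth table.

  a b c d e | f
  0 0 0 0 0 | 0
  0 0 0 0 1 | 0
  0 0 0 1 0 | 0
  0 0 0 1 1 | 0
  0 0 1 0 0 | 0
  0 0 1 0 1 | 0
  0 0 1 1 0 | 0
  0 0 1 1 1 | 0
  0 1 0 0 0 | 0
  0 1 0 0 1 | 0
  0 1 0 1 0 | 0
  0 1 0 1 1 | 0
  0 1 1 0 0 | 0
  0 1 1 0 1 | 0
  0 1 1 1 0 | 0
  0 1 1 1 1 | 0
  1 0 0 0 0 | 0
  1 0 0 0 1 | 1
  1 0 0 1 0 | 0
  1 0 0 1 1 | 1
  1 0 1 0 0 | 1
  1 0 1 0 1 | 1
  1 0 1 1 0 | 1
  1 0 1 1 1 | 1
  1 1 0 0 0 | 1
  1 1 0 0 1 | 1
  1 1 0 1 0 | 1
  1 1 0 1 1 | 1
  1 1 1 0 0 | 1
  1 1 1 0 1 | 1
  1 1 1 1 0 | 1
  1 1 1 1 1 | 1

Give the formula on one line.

  (e & a) = 00000000000000000101010101010101
  (c | b) = 00001111111111110000111111111111
  ~e = 10101010101010101010101010101010
  (a & ~e) = 00000000000000001010101010101010
  ((c | b) & (a & ~e)) = 00000000000000000000101010101010
  ((e & a) | ((c | b) & (a & ~e))) = 00000000000000000101111111111111

((e & a) | ((c | b) & (a & ~e)))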